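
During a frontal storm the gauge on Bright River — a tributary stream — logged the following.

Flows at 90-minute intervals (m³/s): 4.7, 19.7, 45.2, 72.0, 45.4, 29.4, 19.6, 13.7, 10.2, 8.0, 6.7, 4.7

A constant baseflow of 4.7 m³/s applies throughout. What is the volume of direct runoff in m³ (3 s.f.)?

Direct-runoff ordinates (Q − Q_b): 0.0, 15.0, 40.5, 67.3, 40.7, 24.7, 14.9, 9.0, 5.5, 3.3, 2.0, 0.0 m³/s.
ΣQ_DR = 222.9 m³/s.
With Δt = 1.5 h = 5400 s, V = ΣQ_DR · Δt = 222.9 × 5400 = 1.20 × 10^6 m³.

V ≈ 1.20 × 10^6 m³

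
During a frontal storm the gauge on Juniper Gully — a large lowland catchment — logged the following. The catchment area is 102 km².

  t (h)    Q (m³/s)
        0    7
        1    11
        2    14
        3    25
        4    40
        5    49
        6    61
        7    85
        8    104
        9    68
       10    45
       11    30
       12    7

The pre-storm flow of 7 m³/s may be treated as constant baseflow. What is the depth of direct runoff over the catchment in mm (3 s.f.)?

d ≈ 16.1 mm

Direct runoff: 0.0, 4.0, 7.0, 18.0, 33.0, 42.0, 54.0, 78.0, 97.0, 61.0, 38.0, 23.0, 0.0 m³/s; ΣQ_DR = 455.0 m³/s.
V = ΣQ_DR · Δt = 455.0 × 3600 s = 1.638 × 10^6 m³.
Over A = 102 km², depth = V / A = 16.1 mm.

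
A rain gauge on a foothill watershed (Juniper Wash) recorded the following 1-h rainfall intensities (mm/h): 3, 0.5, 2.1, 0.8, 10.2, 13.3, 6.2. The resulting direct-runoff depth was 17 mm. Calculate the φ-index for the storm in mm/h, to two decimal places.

φ ≈ 4.23 mm/h

Only the 3 blocks with intensity above φ contribute runoff: 10.2, 13.3, 6.2 mm/h.
Σ(I−φ)·Δt = d  ⇒  (10.2+13.3+6.2 − 3φ)·1 = 17
φ = (29.70 − 17/1) / 3 = 4.23 mm/h.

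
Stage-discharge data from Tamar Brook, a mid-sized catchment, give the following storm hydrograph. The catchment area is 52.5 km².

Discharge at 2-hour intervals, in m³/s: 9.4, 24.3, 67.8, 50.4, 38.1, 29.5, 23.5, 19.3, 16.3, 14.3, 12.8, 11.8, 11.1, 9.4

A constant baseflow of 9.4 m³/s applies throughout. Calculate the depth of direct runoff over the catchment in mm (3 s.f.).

d ≈ 28.3 mm

Direct runoff: 0.0, 14.9, 58.4, 41.0, 28.7, 20.1, 14.1, 9.9, 6.9, 4.9, 3.4, 2.4, 1.7, 0.0 m³/s; ΣQ_DR = 206.4 m³/s.
V = ΣQ_DR · Δt = 206.4 × 7200 s = 1.486 × 10^6 m³.
Over A = 52.5 km², depth = V / A = 28.3 mm.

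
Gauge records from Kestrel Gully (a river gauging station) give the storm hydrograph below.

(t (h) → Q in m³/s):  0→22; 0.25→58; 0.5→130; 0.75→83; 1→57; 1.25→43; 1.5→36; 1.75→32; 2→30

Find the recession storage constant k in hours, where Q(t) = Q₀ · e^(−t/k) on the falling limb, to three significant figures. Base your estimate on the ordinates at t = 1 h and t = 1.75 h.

On the falling limb, Q drops from 57 to 32 m³/s between t = 1 h and t = 1.75 h (Δt = 0.75 h).
k = −Δt / ln(Q₂/Q₁) = −0.75 / ln(32/57) = 1.30 h.

k ≈ 1.30 h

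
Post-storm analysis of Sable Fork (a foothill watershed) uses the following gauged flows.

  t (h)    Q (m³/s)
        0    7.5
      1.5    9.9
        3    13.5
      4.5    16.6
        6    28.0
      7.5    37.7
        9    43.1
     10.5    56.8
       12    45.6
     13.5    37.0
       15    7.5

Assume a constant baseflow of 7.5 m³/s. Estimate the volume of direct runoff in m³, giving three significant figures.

Direct-runoff ordinates (Q − Q_b): 0.0, 2.4, 6.0, 9.1, 20.5, 30.2, 35.6, 49.3, 38.1, 29.5, 0.0 m³/s.
ΣQ_DR = 220.7 m³/s.
With Δt = 1.5 h = 5400 s, V = ΣQ_DR · Δt = 220.7 × 5400 = 1.19 × 10^6 m³.

V ≈ 1.19 × 10^6 m³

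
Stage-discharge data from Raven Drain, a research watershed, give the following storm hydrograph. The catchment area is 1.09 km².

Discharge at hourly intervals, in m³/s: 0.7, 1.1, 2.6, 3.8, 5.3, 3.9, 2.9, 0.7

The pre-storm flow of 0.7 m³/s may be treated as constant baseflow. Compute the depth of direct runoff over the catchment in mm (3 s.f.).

Direct runoff: 0.0, 0.4, 1.9, 3.1, 4.6, 3.2, 2.2, 0.0 m³/s; ΣQ_DR = 15.40 m³/s.
V = ΣQ_DR · Δt = 15.40 × 3600 s = 55440 m³.
Over A = 1.09 km², depth = V / A = 50.9 mm.

d ≈ 50.9 mm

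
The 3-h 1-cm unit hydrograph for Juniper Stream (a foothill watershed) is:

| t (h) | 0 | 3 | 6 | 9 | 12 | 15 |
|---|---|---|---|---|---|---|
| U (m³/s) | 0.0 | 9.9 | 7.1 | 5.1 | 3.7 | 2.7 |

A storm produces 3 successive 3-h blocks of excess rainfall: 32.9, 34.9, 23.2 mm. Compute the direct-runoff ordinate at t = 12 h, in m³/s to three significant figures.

By discrete convolution, Q_j = Σ (P_i / 10 mm) · U_{j−i}.
At t = 12 h (j=4): Q = (32.9/10)·3.7 + (34.9/10)·5.1 + (23.2/10)·7.1 = 46.4 m³/s.

Q ≈ 46.4 m³/s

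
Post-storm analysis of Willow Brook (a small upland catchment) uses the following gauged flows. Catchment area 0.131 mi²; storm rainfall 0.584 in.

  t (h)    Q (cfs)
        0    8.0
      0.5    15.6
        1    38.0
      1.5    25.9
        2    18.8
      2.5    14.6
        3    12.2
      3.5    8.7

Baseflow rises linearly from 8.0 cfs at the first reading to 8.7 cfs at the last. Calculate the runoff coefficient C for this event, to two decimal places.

ΣQ_DR = 75.00 cfs; V = ΣQ_DR·Δt = 1.350 × 10^5 ft³.
Runoff depth d = V / A = 0.4436 in.
C = d / P = 0.4436 / 0.584 = 0.76.

C ≈ 0.76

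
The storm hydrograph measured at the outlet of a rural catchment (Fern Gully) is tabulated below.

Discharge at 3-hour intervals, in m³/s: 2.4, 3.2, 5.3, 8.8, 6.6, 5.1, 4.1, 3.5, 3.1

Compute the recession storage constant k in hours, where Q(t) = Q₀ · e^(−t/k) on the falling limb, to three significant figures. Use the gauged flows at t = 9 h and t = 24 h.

On the falling limb, Q drops from 8.8 to 3.1 m³/s between t = 9 h and t = 24 h (Δt = 15 h).
k = −Δt / ln(Q₂/Q₁) = −15 / ln(3.1/8.8) = 14.4 h.

k ≈ 14.4 h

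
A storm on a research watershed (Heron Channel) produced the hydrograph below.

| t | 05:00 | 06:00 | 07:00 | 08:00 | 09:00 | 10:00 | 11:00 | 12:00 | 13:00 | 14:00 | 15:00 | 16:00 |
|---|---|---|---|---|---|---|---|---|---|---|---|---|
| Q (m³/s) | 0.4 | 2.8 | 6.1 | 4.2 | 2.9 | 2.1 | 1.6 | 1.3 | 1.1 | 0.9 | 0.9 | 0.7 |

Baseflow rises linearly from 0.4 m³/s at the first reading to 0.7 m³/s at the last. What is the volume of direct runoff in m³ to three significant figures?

Direct-runoff ordinates (Q − Q_b): 0.00, 2.37, 5.65, 3.72, 2.39, 1.56, 1.04, 0.71, 0.48, 0.25, 0.23, 0.00 m³/s.
ΣQ_DR = 18.40 m³/s.
With Δt = 1 h = 3600 s, V = ΣQ_DR · Δt = 18.40 × 3600 = 66200 m³.

V ≈ 66200 m³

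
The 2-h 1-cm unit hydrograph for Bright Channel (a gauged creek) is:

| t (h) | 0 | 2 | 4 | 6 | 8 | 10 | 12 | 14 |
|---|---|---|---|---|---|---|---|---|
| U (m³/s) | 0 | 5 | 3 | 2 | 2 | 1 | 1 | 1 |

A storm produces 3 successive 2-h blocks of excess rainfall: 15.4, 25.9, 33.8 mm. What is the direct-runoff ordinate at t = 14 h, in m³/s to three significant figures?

By discrete convolution, Q_j = Σ (P_i / 10 mm) · U_{j−i}.
At t = 14 h (j=7): Q = (15.4/10)·1 + (25.9/10)·1 + (33.8/10)·1 = 7.51 m³/s.

Q ≈ 7.51 m³/s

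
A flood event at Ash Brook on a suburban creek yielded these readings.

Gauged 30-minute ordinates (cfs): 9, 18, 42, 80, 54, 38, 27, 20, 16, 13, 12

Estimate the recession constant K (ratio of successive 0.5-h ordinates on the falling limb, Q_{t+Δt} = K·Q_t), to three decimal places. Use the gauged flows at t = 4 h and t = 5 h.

Using the recession-limb readings at t = 4 h and t = 5 h: Q falls from 16 to 12 cfs over 2 intervals.
K = (Q₂/Q₁)^(1/2) = (12/16)^(1/2) = 0.866.

K ≈ 0.866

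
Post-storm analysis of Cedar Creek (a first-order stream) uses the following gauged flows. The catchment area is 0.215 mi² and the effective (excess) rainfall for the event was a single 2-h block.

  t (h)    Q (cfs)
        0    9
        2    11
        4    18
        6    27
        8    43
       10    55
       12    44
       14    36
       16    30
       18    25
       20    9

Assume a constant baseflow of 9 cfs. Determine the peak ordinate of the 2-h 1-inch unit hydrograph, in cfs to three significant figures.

U_p ≈ 15.3 cfs

Direct runoff: 0.0, 2.0, 9.0, 18.0, 34.0, 46.0, 35.0, 27.0, 21.0, 16.0, 0.0 cfs; ΣQ_DR = 208.0 cfs, peak = 46.0 cfs.
Runoff depth d = ΣQ_DR·Δt / A = 208.0 × 7200 / (0.215 mi²) = 2.998 in.
The 1-inch UH is the DRH scaled by (1 in)/d, so U_p = 46.0 × 1/2.998 = 15.3 cfs.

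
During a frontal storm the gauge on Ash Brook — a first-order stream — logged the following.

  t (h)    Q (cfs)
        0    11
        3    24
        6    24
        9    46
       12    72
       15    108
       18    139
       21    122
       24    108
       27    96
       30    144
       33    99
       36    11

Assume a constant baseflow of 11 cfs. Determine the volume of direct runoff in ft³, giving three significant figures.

Direct-runoff ordinates (Q − Q_b): 0.0, 13.0, 13.0, 35.0, 61.0, 97.0, 128.0, 111.0, 97.0, 85.0, 133.0, 88.0, 0.0 cfs.
ΣQ_DR = 861.0 cfs.
With Δt = 3 h = 10800 s, V = ΣQ_DR · Δt = 861.0 × 10800 = 9.30 × 10^6 ft³.

V ≈ 9.30 × 10^6 ft³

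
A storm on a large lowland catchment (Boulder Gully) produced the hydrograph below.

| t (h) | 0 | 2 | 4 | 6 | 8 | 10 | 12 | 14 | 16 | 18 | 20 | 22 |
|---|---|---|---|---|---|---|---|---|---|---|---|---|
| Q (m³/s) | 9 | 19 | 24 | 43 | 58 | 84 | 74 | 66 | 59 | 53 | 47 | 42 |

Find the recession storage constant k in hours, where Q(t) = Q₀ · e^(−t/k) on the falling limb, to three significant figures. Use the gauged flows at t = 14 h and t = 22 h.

On the falling limb, Q drops from 66 to 42 m³/s between t = 14 h and t = 22 h (Δt = 8 h).
k = −Δt / ln(Q₂/Q₁) = −8 / ln(42/66) = 17.7 h.

k ≈ 17.7 h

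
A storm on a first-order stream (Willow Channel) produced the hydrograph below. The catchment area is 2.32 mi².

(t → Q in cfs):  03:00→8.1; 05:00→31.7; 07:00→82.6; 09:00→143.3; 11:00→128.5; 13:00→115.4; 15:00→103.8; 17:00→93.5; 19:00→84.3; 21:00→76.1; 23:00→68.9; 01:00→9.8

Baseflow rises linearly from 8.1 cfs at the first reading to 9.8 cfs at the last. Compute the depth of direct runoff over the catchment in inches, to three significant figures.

Direct runoff: 0.00, 23.45, 74.19, 134.74, 119.78, 106.53, 94.77, 84.32, 74.96, 66.61, 59.25, 0.00 cfs; ΣQ_DR = 838.6 cfs.
V = ΣQ_DR · Δt = 838.6 × 7200 s = 6.038 × 10^6 ft³.
Over A = 2.32 mi², depth = V / A = 1.12 in.

d ≈ 1.12 in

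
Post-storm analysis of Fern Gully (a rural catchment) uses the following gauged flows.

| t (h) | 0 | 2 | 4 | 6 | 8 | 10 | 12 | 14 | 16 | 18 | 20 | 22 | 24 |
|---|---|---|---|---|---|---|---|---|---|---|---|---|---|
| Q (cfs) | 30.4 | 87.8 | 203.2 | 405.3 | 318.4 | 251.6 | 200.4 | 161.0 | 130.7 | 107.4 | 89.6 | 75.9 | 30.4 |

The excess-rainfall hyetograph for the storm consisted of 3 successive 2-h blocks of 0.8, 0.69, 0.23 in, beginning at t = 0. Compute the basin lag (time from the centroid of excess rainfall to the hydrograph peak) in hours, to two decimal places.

t_L ≈ 3.66 h

Centroid of excess rainfall: t_c = Σ P_i·t̄_i / ΣP_i = 2.3372 h (block centres at 1, 3, 5 h).
Hydrograph peak occurs at t = 6 h, so basin lag t_L = 6 − 2.3372 = 3.66 h.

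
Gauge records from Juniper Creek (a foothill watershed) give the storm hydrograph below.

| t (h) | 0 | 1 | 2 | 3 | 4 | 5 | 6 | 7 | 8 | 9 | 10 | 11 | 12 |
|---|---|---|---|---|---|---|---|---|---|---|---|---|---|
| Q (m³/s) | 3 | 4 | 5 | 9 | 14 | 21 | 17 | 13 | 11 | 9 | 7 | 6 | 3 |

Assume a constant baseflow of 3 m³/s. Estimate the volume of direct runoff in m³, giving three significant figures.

Direct-runoff ordinates (Q − Q_b): 0.0, 1.0, 2.0, 6.0, 11.0, 18.0, 14.0, 10.0, 8.0, 6.0, 4.0, 3.0, 0.0 m³/s.
ΣQ_DR = 83.00 m³/s.
With Δt = 1 h = 3600 s, V = ΣQ_DR · Δt = 83.00 × 3600 = 2.99 × 10^5 m³.

V ≈ 2.99 × 10^5 m³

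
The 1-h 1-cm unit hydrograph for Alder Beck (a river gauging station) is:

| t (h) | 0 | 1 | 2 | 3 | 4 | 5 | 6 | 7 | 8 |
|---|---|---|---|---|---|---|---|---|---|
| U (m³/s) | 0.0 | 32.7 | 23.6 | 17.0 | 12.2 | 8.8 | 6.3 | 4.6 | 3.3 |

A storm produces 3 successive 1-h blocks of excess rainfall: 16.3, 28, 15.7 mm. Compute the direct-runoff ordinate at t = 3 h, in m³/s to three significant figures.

By discrete convolution, Q_j = Σ (P_i / 10 mm) · U_{j−i}.
At t = 3 h (j=3): Q = (16.3/10)·17.0 + (28/10)·23.6 + (15.7/10)·32.7 = 145 m³/s.

Q ≈ 145 m³/s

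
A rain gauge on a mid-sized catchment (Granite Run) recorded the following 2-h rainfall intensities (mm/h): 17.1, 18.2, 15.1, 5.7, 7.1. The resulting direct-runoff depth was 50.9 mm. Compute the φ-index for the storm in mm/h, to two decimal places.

Only the 3 blocks with intensity above φ contribute runoff: 17.1, 18.2, 15.1 mm/h.
Σ(I−φ)·Δt = d  ⇒  (17.1+18.2+15.1 − 3φ)·2 = 50.9
φ = (50.40 − 50.9/2) / 3 = 8.32 mm/h.

φ ≈ 8.32 mm/h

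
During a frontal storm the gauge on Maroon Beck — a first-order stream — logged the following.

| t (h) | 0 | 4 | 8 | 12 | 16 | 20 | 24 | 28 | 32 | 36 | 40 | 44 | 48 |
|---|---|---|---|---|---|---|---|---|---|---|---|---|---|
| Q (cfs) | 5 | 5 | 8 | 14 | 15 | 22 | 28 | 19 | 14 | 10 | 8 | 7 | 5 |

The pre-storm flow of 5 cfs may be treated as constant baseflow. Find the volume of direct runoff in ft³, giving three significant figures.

Direct-runoff ordinates (Q − Q_b): 0.0, 0.0, 3.0, 9.0, 10.0, 17.0, 23.0, 14.0, 9.0, 5.0, 3.0, 2.0, 0.0 cfs.
ΣQ_DR = 95.00 cfs.
With Δt = 4 h = 14400 s, V = ΣQ_DR · Δt = 95.00 × 14400 = 1.37 × 10^6 ft³.

V ≈ 1.37 × 10^6 ft³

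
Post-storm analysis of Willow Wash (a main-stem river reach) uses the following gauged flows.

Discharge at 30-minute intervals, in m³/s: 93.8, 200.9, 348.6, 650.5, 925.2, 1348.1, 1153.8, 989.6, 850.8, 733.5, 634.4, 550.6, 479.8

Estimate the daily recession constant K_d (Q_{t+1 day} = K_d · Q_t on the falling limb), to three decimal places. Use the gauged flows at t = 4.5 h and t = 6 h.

Between t = 4.5 h and t = 6 h the flow falls from 733.5 to 479.8 m³/s over 3×0.5 h = 1.5 h.
Per-interval ratio K = (479.8/733.5)^(1/3) = 0.8681; K_d = K^(24/0.5) = 0.001.

K_d ≈ 0.001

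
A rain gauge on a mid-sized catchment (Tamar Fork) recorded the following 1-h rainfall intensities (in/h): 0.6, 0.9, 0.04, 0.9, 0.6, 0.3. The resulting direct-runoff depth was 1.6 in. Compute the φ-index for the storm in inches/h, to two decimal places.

Only the 4 blocks with intensity above φ contribute runoff: 0.6, 0.9, 0.9, 0.6 in/h.
Σ(I−φ)·Δt = d  ⇒  (0.6+0.9+0.9+0.6 − 4φ)·1 = 1.6
φ = (3.000 − 1.6/1) / 4 = 0.35 in/h.

φ ≈ 0.35 in/h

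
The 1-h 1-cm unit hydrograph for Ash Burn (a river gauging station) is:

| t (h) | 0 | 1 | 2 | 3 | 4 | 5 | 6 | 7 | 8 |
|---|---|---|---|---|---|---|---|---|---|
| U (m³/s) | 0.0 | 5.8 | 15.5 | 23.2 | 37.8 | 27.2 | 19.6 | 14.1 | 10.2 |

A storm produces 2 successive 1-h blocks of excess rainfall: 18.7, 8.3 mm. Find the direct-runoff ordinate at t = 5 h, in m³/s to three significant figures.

Q ≈ 82.2 m³/s

By discrete convolution, Q_j = Σ (P_i / 10 mm) · U_{j−i}.
At t = 5 h (j=5): Q = (18.7/10)·27.2 + (8.3/10)·37.8 = 82.2 m³/s.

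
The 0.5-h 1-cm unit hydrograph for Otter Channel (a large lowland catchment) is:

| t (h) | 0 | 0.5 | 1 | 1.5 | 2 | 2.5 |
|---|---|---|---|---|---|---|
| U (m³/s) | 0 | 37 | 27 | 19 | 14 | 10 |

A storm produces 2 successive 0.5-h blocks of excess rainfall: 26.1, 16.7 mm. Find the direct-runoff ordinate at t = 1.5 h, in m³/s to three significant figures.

By discrete convolution, Q_j = Σ (P_i / 10 mm) · U_{j−i}.
At t = 1.5 h (j=3): Q = (26.1/10)·19 + (16.7/10)·27 = 94.7 m³/s.

Q ≈ 94.7 m³/s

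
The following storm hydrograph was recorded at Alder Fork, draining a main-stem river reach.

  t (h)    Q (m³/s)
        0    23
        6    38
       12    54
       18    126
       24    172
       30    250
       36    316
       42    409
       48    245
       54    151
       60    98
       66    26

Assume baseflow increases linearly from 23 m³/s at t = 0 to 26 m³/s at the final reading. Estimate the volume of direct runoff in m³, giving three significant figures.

V ≈ 3.49 × 10^7 m³

Direct-runoff ordinates (Q − Q_b): 0.00, 14.73, 30.45, 102.18, 147.91, 225.64, 291.36, 384.09, 219.82, 125.55, 72.27, 0.00 m³/s.
ΣQ_DR = 1614 m³/s.
With Δt = 6 h = 21600 s, V = ΣQ_DR · Δt = 1614 × 21600 = 3.49 × 10^7 m³.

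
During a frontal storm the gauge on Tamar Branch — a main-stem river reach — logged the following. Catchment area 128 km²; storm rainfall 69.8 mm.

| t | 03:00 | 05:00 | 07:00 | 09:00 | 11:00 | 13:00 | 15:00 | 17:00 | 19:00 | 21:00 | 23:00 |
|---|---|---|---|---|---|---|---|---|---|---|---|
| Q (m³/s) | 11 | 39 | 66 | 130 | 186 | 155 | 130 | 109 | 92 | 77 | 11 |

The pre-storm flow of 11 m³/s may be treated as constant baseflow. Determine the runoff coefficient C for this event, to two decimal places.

ΣQ_DR = 885.0 m³/s; V = ΣQ_DR·Δt = 6.372 × 10^6 m³.
Runoff depth d = V / A = 49.78 mm.
C = d / P = 49.78 / 69.8 = 0.71.

C ≈ 0.71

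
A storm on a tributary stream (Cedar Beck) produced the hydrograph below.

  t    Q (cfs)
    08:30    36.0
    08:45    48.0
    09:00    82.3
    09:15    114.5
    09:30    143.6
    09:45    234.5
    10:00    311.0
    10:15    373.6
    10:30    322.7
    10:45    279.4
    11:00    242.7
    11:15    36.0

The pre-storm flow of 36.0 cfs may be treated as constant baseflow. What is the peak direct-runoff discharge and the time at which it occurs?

Subtracting baseflow gives direct-runoff ordinates: 0.0, 12.0, 46.3, 78.5, 107.6, 198.5, 275.0, 337.6, 286.7, 243.4, 206.7, 0.0 cfs.
The maximum is 337.6 cfs, occurring at the reading for t = 10:15.

Q_p = 337.6 cfs at t = 10:15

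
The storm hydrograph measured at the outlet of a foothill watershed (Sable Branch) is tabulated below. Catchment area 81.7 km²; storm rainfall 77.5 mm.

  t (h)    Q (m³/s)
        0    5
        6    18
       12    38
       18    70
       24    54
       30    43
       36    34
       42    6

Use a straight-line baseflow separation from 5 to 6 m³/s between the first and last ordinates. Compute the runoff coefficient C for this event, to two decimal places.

ΣQ_DR = 224.0 m³/s; V = ΣQ_DR·Δt = 4.838 × 10^6 m³.
Runoff depth d = V / A = 59.22 mm.
C = d / P = 59.22 / 77.5 = 0.76.

C ≈ 0.76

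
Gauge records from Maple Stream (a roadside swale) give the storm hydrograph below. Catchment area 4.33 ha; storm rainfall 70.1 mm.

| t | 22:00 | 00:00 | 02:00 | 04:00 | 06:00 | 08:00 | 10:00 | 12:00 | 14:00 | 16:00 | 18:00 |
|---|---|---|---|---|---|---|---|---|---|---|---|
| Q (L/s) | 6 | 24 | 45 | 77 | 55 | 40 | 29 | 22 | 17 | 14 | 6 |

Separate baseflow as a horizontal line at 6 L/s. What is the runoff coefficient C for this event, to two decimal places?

C ≈ 0.64

ΣQ_DR = 269.0 L/s; V = ΣQ_DR·Δt = 1.937 × 10^6 L.
Runoff depth d = V / A = 44.73 mm.
C = d / P = 44.73 / 70.1 = 0.64.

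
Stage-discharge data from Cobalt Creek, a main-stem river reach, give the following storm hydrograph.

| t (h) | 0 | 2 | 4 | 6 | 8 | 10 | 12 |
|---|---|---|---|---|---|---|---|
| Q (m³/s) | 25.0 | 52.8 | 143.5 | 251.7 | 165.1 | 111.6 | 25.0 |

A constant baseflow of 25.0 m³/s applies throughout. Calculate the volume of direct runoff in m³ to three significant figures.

V ≈ 4.32 × 10^6 m³

Direct-runoff ordinates (Q − Q_b): 0.0, 27.8, 118.5, 226.7, 140.1, 86.6, 0.0 m³/s.
ΣQ_DR = 599.7 m³/s.
With Δt = 2 h = 7200 s, V = ΣQ_DR · Δt = 599.7 × 7200 = 4.32 × 10^6 m³.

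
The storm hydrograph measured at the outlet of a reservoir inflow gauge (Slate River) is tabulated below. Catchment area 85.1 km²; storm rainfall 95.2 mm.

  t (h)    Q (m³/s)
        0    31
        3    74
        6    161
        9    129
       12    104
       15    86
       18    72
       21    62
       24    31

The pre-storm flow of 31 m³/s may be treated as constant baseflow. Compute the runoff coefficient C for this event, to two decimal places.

C ≈ 0.63

ΣQ_DR = 471.0 m³/s; V = ΣQ_DR·Δt = 5.087 × 10^6 m³.
Runoff depth d = V / A = 59.77 mm.
C = d / P = 59.77 / 95.2 = 0.63.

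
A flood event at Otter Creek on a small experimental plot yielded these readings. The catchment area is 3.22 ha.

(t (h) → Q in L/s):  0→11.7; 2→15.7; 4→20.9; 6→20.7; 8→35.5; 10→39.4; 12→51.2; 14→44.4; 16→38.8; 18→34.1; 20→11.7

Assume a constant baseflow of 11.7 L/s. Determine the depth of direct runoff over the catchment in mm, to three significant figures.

d ≈ 43.7 mm

Direct runoff: 0.0, 4.0, 9.2, 9.0, 23.8, 27.7, 39.5, 32.7, 27.1, 22.4, 0.0 L/s; ΣQ_DR = 195.4 L/s.
V = ΣQ_DR · Δt = 195.4 × 7200 s = 1.407 × 10^6 L.
Over A = 3.22 ha, depth = V / A = 43.7 mm.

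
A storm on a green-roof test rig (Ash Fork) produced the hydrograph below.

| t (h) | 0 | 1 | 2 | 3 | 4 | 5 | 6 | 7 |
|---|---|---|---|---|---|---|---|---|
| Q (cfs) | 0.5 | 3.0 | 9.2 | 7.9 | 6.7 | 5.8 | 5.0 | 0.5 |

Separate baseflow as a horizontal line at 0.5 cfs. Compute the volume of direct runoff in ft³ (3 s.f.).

Direct-runoff ordinates (Q − Q_b): 0.0, 2.5, 8.7, 7.4, 6.2, 5.3, 4.5, 0.0 cfs.
ΣQ_DR = 34.60 cfs.
With Δt = 1 h = 3600 s, V = ΣQ_DR · Δt = 34.60 × 3600 = 1.25 × 10^5 ft³.

V ≈ 1.25 × 10^5 ft³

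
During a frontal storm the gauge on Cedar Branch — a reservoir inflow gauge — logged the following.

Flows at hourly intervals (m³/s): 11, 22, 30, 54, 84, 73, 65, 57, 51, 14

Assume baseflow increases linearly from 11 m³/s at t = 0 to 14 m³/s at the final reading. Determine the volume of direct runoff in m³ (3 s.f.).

Direct-runoff ordinates (Q − Q_b): 0.00, 10.67, 18.33, 42.00, 71.67, 60.33, 52.00, 43.67, 37.33, 0.00 m³/s.
ΣQ_DR = 336.0 m³/s.
With Δt = 1 h = 3600 s, V = ΣQ_DR · Δt = 336.0 × 3600 = 1.21 × 10^6 m³.

V ≈ 1.21 × 10^6 m³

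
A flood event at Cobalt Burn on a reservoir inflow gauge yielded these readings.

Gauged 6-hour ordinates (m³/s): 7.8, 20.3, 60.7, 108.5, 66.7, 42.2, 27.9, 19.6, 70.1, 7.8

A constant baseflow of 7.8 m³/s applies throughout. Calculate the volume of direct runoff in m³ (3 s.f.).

Direct-runoff ordinates (Q − Q_b): 0.0, 12.5, 52.9, 100.7, 58.9, 34.4, 20.1, 11.8, 62.3, 0.0 m³/s.
ΣQ_DR = 353.6 m³/s.
With Δt = 6 h = 21600 s, V = ΣQ_DR · Δt = 353.6 × 21600 = 7.64 × 10^6 m³.

V ≈ 7.64 × 10^6 m³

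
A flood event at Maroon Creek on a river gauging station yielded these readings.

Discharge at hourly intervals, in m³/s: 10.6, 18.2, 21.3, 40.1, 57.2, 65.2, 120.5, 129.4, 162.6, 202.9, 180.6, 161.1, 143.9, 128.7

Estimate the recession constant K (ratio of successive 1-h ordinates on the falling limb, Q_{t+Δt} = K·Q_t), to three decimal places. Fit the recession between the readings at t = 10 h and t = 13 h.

Using the recession-limb readings at t = 10 h and t = 13 h: Q falls from 180.6 to 128.7 m³/s over 3 intervals.
K = (Q₂/Q₁)^(1/3) = (128.7/180.6)^(1/3) = 0.893.

K ≈ 0.893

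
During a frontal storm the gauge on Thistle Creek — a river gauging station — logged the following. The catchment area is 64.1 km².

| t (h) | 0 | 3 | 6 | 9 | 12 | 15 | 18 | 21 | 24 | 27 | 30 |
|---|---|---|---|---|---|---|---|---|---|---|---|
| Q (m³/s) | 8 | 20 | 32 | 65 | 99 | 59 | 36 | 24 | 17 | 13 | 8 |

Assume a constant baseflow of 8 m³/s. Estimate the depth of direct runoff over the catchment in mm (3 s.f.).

d ≈ 49.4 mm

Direct runoff: 0.0, 12.0, 24.0, 57.0, 91.0, 51.0, 28.0, 16.0, 9.0, 5.0, 0.0 m³/s; ΣQ_DR = 293.0 m³/s.
V = ΣQ_DR · Δt = 293.0 × 10800 s = 3.164 × 10^6 m³.
Over A = 64.1 km², depth = V / A = 49.4 mm.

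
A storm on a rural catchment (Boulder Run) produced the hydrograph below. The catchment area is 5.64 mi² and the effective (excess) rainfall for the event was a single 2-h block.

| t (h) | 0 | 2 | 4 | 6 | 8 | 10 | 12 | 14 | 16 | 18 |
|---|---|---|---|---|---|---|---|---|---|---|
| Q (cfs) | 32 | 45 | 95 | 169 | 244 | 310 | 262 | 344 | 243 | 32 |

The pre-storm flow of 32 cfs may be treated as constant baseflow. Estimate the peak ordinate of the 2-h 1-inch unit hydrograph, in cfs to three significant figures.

U_p ≈ 390 cfs

Direct runoff: 0.0, 13.0, 63.0, 137.0, 212.0, 278.0, 230.0, 312.0, 211.0, 0.0 cfs; ΣQ_DR = 1456 cfs, peak = 312.0 cfs.
Runoff depth d = ΣQ_DR·Δt / A = 1456 × 7200 / (5.64 mi²) = 0.8001 in.
The 1-inch UH is the DRH scaled by (1 in)/d, so U_p = 312.0 × 1/0.8001 = 390 cfs.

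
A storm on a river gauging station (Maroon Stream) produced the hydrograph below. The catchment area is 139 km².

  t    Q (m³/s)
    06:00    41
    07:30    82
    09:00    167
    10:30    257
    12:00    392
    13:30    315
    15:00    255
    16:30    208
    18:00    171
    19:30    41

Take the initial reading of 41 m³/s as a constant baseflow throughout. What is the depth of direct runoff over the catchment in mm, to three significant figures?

d ≈ 59.0 mm

Direct runoff: 0.0, 41.0, 126.0, 216.0, 351.0, 274.0, 214.0, 167.0, 130.0, 0.0 m³/s; ΣQ_DR = 1519 m³/s.
V = ΣQ_DR · Δt = 1519 × 5400 s = 8.203 × 10^6 m³.
Over A = 139 km², depth = V / A = 59.0 mm.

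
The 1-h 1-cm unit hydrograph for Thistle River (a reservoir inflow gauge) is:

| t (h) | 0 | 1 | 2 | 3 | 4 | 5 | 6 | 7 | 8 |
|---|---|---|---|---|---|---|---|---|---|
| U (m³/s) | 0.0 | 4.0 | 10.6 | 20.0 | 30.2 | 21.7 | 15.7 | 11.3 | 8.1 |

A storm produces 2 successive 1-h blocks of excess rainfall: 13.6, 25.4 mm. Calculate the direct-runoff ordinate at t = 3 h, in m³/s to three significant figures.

By discrete convolution, Q_j = Σ (P_i / 10 mm) · U_{j−i}.
At t = 3 h (j=3): Q = (13.6/10)·20.0 + (25.4/10)·10.6 = 54.1 m³/s.

Q ≈ 54.1 m³/s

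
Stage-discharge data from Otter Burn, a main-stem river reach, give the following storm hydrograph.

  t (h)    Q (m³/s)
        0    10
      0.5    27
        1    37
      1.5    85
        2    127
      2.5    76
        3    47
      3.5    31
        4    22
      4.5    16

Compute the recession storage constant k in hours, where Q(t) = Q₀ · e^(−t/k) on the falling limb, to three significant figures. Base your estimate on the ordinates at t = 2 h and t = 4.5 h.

On the falling limb, Q drops from 127 to 16 m³/s between t = 2 h and t = 4.5 h (Δt = 2.5 h).
k = −Δt / ln(Q₂/Q₁) = −2.5 / ln(16/127) = 1.21 h.

k ≈ 1.21 h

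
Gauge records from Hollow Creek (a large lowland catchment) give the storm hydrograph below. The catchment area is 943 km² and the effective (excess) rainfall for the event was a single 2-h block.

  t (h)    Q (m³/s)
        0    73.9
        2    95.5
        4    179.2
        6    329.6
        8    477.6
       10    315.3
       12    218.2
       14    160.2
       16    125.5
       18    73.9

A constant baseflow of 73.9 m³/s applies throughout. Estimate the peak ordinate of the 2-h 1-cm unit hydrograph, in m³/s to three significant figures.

Direct runoff: 0.0, 21.6, 105.3, 255.7, 403.7, 241.4, 144.3, 86.3, 51.6, 0.0 m³/s; ΣQ_DR = 1310 m³/s, peak = 403.7 m³/s.
Runoff depth d = ΣQ_DR·Δt / A = 1310 × 7200 / (943 km²) = 10.00 mm.
The 1-cm UH is the DRH scaled by (10 mm)/d, so U_p = 403.7 × 10/10.00 = 404 m³/s.

U_p ≈ 404 m³/s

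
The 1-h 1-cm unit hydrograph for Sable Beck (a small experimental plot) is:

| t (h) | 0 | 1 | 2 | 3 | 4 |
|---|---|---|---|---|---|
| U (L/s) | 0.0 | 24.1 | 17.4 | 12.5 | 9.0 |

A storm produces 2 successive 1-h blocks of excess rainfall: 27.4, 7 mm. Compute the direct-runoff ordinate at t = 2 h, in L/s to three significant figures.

Q ≈ 64.5 L/s

By discrete convolution, Q_j = Σ (P_i / 10 mm) · U_{j−i}.
At t = 2 h (j=2): Q = (27.4/10)·17.4 + (7/10)·24.1 = 64.5 L/s.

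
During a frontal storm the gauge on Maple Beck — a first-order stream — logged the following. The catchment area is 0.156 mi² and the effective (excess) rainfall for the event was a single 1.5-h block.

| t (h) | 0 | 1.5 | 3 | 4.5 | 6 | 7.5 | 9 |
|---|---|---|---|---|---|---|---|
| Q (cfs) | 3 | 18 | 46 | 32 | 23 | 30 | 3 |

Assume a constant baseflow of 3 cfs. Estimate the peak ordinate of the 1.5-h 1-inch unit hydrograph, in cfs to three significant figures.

Direct runoff: 0.0, 15.0, 43.0, 29.0, 20.0, 27.0, 0.0 cfs; ΣQ_DR = 134.0 cfs, peak = 43.0 cfs.
Runoff depth d = ΣQ_DR·Δt / A = 134.0 × 5400 / (0.156 mi²) = 1.997 in.
The 1-inch UH is the DRH scaled by (1 in)/d, so U_p = 43.0 × 1/1.997 = 21.5 cfs.

U_p ≈ 21.5 cfs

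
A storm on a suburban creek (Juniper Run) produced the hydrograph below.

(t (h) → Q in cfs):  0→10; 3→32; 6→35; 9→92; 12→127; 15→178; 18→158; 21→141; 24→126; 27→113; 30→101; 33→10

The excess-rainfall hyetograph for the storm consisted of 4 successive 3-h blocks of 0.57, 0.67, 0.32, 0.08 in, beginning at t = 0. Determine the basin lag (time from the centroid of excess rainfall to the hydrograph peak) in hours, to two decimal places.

Centroid of excess rainfall: t_c = Σ P_i·t̄_i / ΣP_i = 4.3354 h (block centres at 1.5, 4.5, 7.5, 10.5 h).
Hydrograph peak occurs at t = 15 h, so basin lag t_L = 15 − 4.3354 = 10.66 h.

t_L ≈ 10.66 h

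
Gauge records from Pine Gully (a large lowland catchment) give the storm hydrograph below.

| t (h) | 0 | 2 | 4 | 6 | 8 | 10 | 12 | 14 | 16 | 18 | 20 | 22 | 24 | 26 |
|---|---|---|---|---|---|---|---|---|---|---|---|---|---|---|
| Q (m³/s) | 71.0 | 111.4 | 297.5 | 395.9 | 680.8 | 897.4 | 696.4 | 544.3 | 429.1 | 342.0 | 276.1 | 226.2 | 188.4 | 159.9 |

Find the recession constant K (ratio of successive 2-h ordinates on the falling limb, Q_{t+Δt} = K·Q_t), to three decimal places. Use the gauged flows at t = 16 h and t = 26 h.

K ≈ 0.821

Using the recession-limb readings at t = 16 h and t = 26 h: Q falls from 429.1 to 159.9 m³/s over 5 intervals.
K = (Q₂/Q₁)^(1/5) = (159.9/429.1)^(1/5) = 0.821.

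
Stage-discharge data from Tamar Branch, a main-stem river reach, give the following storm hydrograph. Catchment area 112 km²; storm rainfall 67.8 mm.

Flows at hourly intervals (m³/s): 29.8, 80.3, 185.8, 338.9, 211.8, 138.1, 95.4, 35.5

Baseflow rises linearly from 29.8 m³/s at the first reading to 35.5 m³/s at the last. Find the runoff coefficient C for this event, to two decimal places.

C ≈ 0.41

ΣQ_DR = 854.4 m³/s; V = ΣQ_DR·Δt = 3.076 × 10^6 m³.
Runoff depth d = V / A = 27.46 mm.
C = d / P = 27.46 / 67.8 = 0.41.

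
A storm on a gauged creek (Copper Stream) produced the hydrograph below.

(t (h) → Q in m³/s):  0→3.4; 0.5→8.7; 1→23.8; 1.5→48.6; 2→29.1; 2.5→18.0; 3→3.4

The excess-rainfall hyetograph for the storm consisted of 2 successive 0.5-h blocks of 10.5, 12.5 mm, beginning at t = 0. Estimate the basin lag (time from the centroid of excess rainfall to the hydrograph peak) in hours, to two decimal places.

t_L ≈ 0.98 h

Centroid of excess rainfall: t_c = Σ P_i·t̄_i / ΣP_i = 0.5217 h (block centres at 0.25, 0.75 h).
Hydrograph peak occurs at t = 1.5 h, so basin lag t_L = 1.5 − 0.5217 = 0.98 h.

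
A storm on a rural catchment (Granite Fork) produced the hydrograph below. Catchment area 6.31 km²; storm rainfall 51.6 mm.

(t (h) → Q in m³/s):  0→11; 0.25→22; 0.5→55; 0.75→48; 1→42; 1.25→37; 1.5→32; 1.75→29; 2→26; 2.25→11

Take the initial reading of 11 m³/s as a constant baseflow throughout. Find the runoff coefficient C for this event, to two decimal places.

ΣQ_DR = 203.0 m³/s; V = ΣQ_DR·Δt = 1.827 × 10^5 m³.
Runoff depth d = V / A = 28.95 mm.
C = d / P = 28.95 / 51.6 = 0.56.

C ≈ 0.56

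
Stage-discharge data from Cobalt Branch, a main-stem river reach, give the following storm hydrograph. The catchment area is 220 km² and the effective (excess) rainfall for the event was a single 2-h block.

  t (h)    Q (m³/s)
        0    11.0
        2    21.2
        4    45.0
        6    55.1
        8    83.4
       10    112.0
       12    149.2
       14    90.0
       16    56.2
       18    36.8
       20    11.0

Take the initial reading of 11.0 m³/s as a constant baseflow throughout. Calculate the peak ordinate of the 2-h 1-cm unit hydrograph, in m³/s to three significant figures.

Direct runoff: 0.0, 10.2, 34.0, 44.1, 72.4, 101.0, 138.2, 79.0, 45.2, 25.8, 0.0 m³/s; ΣQ_DR = 549.9 m³/s, peak = 138.2 m³/s.
Runoff depth d = ΣQ_DR·Δt / A = 549.9 × 7200 / (220 km²) = 18.00 mm.
The 1-cm UH is the DRH scaled by (10 mm)/d, so U_p = 138.2 × 10/18.00 = 76.8 m³/s.

U_p ≈ 76.8 m³/s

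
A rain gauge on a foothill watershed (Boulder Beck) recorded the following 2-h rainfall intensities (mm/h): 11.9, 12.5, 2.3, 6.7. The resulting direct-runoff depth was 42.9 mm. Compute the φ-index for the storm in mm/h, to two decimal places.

Only the 3 blocks with intensity above φ contribute runoff: 11.9, 12.5, 6.7 mm/h.
Σ(I−φ)·Δt = d  ⇒  (11.9+12.5+6.7 − 3φ)·2 = 42.9
φ = (31.10 − 42.9/2) / 3 = 3.22 mm/h.

φ ≈ 3.22 mm/h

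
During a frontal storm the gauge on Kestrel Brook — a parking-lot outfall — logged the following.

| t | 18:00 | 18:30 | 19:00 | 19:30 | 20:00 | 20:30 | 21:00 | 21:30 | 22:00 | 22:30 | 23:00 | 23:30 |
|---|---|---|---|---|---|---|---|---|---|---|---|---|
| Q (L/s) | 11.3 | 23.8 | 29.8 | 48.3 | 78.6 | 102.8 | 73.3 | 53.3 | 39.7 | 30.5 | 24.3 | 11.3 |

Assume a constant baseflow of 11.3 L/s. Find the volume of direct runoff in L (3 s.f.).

V ≈ 7.05 × 10^5 L

Direct-runoff ordinates (Q − Q_b): 0.0, 12.5, 18.5, 37.0, 67.3, 91.5, 62.0, 42.0, 28.4, 19.2, 13.0, 0.0 L/s.
ΣQ_DR = 391.4 L/s.
With Δt = 0.5 h = 1800 s, V = ΣQ_DR · Δt = 391.4 × 1800 = 7.05 × 10^5 L.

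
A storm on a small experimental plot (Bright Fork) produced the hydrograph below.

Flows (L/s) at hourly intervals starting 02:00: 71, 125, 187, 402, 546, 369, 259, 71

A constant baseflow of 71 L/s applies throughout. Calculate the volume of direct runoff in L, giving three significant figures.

Direct-runoff ordinates (Q − Q_b): 0.0, 54.0, 116.0, 331.0, 475.0, 298.0, 188.0, 0.0 L/s.
ΣQ_DR = 1462 L/s.
With Δt = 1 h = 3600 s, V = ΣQ_DR · Δt = 1462 × 3600 = 5.26 × 10^6 L.

V ≈ 5.26 × 10^6 L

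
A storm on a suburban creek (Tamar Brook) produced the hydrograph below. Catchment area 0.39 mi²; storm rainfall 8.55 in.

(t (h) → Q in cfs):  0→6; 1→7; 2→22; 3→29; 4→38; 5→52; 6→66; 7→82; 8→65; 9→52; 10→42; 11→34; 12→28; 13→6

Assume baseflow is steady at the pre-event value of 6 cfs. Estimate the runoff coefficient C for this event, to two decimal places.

ΣQ_DR = 445.0 cfs; V = ΣQ_DR·Δt = 1.602 × 10^6 ft³.
Runoff depth d = V / A = 1.768 in.
C = d / P = 1.768 / 8.55 = 0.21.

C ≈ 0.21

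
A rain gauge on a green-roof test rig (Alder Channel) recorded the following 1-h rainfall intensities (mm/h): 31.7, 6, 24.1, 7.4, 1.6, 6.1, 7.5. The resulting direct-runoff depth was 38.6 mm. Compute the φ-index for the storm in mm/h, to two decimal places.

Only the 2 blocks with intensity above φ contribute runoff: 31.7, 24.1 mm/h.
Σ(I−φ)·Δt = d  ⇒  (31.7+24.1 − 2φ)·1 = 38.6
φ = (55.80 − 38.6/1) / 2 = 8.60 mm/h.

φ ≈ 8.60 mm/h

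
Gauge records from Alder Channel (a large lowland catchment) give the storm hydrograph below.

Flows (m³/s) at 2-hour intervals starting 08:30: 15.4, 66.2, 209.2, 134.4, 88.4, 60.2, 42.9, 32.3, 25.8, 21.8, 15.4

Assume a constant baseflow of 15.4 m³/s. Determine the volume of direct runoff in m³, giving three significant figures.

Direct-runoff ordinates (Q − Q_b): 0.0, 50.8, 193.8, 119.0, 73.0, 44.8, 27.5, 16.9, 10.4, 6.4, 0.0 m³/s.
ΣQ_DR = 542.6 m³/s.
With Δt = 2 h = 7200 s, V = ΣQ_DR · Δt = 542.6 × 7200 = 3.91 × 10^6 m³.

V ≈ 3.91 × 10^6 m³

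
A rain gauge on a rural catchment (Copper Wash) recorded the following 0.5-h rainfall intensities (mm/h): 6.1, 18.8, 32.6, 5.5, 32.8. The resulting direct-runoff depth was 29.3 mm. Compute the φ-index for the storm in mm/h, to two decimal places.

Only the 3 blocks with intensity above φ contribute runoff: 18.8, 32.6, 32.8 mm/h.
Σ(I−φ)·Δt = d  ⇒  (18.8+32.6+32.8 − 3φ)·0.5 = 29.3
φ = (84.20 − 29.3/0.5) / 3 = 8.53 mm/h.

φ ≈ 8.53 mm/h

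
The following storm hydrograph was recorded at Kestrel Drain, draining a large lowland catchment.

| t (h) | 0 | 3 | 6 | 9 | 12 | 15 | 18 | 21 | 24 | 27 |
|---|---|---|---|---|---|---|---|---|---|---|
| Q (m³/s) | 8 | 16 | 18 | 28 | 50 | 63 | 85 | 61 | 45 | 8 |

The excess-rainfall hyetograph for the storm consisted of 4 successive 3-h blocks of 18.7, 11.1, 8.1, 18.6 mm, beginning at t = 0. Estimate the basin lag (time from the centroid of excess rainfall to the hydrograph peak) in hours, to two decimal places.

Centroid of excess rainfall: t_c = Σ P_i·t̄_i / ΣP_i = 5.9124 h (block centres at 1.5, 4.5, 7.5, 10.5 h).
Hydrograph peak occurs at t = 18 h, so basin lag t_L = 18 − 5.9124 = 12.09 h.

t_L ≈ 12.09 h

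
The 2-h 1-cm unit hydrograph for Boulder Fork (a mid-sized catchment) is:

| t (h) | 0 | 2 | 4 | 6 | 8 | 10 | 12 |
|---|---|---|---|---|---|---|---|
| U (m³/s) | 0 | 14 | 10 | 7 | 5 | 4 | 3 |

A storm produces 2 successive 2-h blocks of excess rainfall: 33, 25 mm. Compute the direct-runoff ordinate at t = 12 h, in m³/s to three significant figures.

By discrete convolution, Q_j = Σ (P_i / 10 mm) · U_{j−i}.
At t = 12 h (j=6): Q = (33/10)·3 + (25/10)·4 = 19.9 m³/s.

Q ≈ 19.9 m³/s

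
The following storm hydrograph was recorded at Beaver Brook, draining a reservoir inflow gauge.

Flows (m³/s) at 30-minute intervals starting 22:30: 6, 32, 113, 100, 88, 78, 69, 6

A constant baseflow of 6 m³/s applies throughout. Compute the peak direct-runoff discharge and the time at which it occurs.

Q_p = 107.0 m³/s at t = 23:30

Subtracting baseflow gives direct-runoff ordinates: 0.0, 26.0, 107.0, 94.0, 82.0, 72.0, 63.0, 0.0 m³/s.
The maximum is 107.0 m³/s, occurring at the reading for t = 23:30.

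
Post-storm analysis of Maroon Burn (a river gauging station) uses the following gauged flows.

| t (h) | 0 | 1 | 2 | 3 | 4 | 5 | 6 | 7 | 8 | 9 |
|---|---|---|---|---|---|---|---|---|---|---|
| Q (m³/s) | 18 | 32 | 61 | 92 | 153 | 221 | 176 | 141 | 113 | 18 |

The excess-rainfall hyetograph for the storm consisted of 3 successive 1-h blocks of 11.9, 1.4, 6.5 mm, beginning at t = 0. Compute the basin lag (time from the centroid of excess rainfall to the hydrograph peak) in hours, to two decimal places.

Centroid of excess rainfall: t_c = Σ P_i·t̄_i / ΣP_i = 1.2273 h (block centres at 0.5, 1.5, 2.5 h).
Hydrograph peak occurs at t = 5 h, so basin lag t_L = 5 − 1.2273 = 3.77 h.

t_L ≈ 3.77 h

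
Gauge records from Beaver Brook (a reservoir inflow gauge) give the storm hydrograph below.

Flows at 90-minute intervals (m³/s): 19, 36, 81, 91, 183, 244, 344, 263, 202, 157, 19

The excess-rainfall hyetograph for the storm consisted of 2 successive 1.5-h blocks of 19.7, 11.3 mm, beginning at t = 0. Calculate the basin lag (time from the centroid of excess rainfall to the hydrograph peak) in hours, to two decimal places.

t_L ≈ 7.70 h

Centroid of excess rainfall: t_c = Σ P_i·t̄_i / ΣP_i = 1.2968 h (block centres at 0.75, 2.25 h).
Hydrograph peak occurs at t = 9 h, so basin lag t_L = 9 − 1.2968 = 7.70 h.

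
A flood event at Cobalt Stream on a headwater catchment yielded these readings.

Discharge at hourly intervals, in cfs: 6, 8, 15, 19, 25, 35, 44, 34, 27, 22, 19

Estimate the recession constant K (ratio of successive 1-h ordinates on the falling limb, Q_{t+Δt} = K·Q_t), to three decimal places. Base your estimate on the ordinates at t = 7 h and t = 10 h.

Using the recession-limb readings at t = 7 h and t = 10 h: Q falls from 34 to 19 cfs over 3 intervals.
K = (Q₂/Q₁)^(1/3) = (19/34)^(1/3) = 0.824.

K ≈ 0.824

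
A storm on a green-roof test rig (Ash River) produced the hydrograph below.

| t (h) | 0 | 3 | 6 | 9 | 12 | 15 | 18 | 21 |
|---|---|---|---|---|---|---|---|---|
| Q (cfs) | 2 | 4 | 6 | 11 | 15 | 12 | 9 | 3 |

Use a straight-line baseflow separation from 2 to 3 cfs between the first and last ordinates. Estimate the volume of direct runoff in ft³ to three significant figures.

V ≈ 4.54 × 10^5 ft³

Direct-runoff ordinates (Q − Q_b): 0.00, 1.86, 3.71, 8.57, 12.43, 9.29, 6.14, 0.00 cfs.
ΣQ_DR = 42.00 cfs.
With Δt = 3 h = 10800 s, V = ΣQ_DR · Δt = 42.00 × 10800 = 4.54 × 10^5 ft³.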